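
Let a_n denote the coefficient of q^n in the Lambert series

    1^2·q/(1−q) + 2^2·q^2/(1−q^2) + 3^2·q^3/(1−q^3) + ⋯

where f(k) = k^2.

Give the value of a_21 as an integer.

a_21 = 500

n=21: 21·1 7·3 3·7 1·21  f→[441+49+9+1]=500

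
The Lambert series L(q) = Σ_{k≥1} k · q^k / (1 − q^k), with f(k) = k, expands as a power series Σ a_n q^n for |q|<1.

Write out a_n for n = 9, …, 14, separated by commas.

q^9  k|9↦f(k): 9:9 3:3 1:1  a_9=13
d|10:{1,2,5,10}  Σf=1+2+5+10=18
n=11: 11·1 1·11  f→[11+1]=12
n=12: 1·12 2·6 3·4 4·3 6·2 12·1  f→[1+2+3+4+6+12]=28
q^13  k|13↦f(k): 1:1 13:13  a_13=14
[q^14] f(1)=1,f(2)=2,f(7)=7,f(14)=14 ⇒ 24

13, 18, 12, 28, 14, 24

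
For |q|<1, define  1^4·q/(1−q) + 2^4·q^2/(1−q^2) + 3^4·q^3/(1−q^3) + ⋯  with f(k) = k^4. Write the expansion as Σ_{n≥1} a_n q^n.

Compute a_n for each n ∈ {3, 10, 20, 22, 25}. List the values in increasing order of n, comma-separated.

q^3  k|3↦f(k): 1:1 3:81  a_3=82
d|10:{1,2,5,10}  Σf=1+16+625+10000=10642
q^20  k|20↦f(k): 1:1 2:16 4:256 5:625 10:10000 20:160000  a_20=170898
q^22  k|22↦f(k): 22:234256 11:14641 2:16 1:1  a_22=248914
q^25  k|25↦f(k): 25:390625 5:625 1:1  a_25=391251

82, 10642, 170898, 248914, 391251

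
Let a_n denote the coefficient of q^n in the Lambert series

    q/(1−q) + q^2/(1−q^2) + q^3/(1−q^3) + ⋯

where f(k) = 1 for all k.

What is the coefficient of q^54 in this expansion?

n=54: 54·1 27·2 18·3 9·6 6·9 3·18 2·27 1·54  f→[1+1+1+1+1+1+1+1]=8

a_54 = 8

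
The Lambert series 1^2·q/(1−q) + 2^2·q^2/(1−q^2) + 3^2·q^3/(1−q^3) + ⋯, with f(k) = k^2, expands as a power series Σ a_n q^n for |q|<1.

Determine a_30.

q^30  k|30↦f(k): 30:900 15:225 10:100 6:36 5:25 3:9 2:4 1:1  a_30=1300

a_30 = 1300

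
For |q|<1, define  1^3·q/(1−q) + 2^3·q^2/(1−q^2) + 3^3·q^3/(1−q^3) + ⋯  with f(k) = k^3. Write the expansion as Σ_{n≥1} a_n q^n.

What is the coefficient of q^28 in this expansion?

q^28  k|28↦f(k): 28:21952 14:2744 7:343 4:64 2:8 1:1  a_28=25112

a_28 = 25112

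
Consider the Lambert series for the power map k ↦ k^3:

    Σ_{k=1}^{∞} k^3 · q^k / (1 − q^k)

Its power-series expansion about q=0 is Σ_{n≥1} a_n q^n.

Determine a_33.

n=33: 1·33 3·11 11·3 33·1  f→[1+27+1331+35937]=37296

a_33 = 37296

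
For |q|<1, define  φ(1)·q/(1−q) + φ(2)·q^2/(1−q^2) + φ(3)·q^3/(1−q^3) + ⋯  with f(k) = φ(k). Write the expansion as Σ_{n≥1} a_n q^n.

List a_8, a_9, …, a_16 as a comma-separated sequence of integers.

[q^8] φ(1)=1,φ(2)=1,φ(4)=2,φ(8)=4 ⇒ 8
d|9:{9,3,1}  Σφ=6+2+1=9
q^10  k|10↦φ(k): 10:4 5:4 2:1 1:1  a_10=10
n=11: 1·11 11·1  φ→[1+10]=11
n=12: 12·1 6·2 4·3 3·4 2·6 1·12  φ→[4+2+2+2+1+1]=12
n=13: 13·1 1·13  φ→[12+1]=13
[q^14] φ(14)=6,φ(7)=6,φ(2)=1,φ(1)=1 ⇒ 14
q^15  k|15↦φ(k): 15:8 5:4 3:2 1:1  a_15=15
n=16: 1·16 2·8 4·4 8·2 16·1  φ→[1+1+2+4+8]=16

8, 9, 10, 11, 12, 13, 14, 15, 16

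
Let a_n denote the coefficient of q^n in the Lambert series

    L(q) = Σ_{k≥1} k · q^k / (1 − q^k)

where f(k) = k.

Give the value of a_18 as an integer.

n=18: 1·18 2·9 3·6 6·3 9·2 18·1  f→[1+2+3+6+9+18]=39

a_18 = 39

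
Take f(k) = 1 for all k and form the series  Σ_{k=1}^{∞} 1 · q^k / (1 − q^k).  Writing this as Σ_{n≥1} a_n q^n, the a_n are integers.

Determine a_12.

d|12:{12,6,4,3,2,1}  Σf=1+1+1+1+1+1=6

a_12 = 6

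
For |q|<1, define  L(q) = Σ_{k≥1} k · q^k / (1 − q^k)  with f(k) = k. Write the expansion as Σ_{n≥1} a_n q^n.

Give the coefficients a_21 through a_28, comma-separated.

32, 36, 24, 60, 31, 42, 40, 56

q^21  k|21↦f(k): 21:21 7:7 3:3 1:1  a_21=32
q^22  k|22↦f(k): 22:22 11:11 2:2 1:1  a_22=36
q^23  k|23↦f(k): 1:1 23:23  a_23=24
d|24:{24,12,8,6,4,3,2,1}  Σf=24+12+8+6+4+3+2+1=60
q^25  k|25↦f(k): 1:1 5:5 25:25  a_25=31
q^26  k|26↦f(k): 1:1 2:2 13:13 26:26  a_26=42
[q^27] f(27)=27,f(9)=9,f(3)=3,f(1)=1 ⇒ 40
n=28: 1·28 2·14 4·7 7·4 14·2 28·1  f→[1+2+4+7+14+28]=56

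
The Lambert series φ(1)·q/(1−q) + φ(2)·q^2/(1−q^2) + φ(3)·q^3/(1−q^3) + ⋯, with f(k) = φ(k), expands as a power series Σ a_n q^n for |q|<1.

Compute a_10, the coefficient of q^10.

[q^10] φ(1)=1,φ(2)=1,φ(5)=4,φ(10)=4 ⇒ 10

a_10 = 10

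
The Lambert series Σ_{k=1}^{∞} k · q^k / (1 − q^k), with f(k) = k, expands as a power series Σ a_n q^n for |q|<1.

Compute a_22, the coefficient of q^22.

d|22:{1,2,11,22}  Σf=1+2+11+22=36

a_22 = 36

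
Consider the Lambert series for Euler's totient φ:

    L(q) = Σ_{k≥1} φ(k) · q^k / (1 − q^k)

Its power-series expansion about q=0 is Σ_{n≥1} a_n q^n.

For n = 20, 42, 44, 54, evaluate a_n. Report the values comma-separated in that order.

n=20: 20·1 10·2 5·4 4·5 2·10 1·20  φ→[8+4+4+2+1+1]=20
d|42:{42,21,14,7,6,3,2,1}  Σφ=12+12+6+6+2+2+1+1=42
q^44  k|44↦φ(k): 44:20 22:10 11:10 4:2 2:1 1:1  a_44=44
q^54  k|54↦φ(k): 54:18 27:18 18:6 9:6 6:2 3:2 2:1 1:1  a_54=54

20, 42, 44, 54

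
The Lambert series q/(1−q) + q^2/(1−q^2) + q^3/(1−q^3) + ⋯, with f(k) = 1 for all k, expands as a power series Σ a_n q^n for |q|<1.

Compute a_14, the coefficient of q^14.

a_14 = 4

d|14:{1,2,7,14}  Σf=1+1+1+1=4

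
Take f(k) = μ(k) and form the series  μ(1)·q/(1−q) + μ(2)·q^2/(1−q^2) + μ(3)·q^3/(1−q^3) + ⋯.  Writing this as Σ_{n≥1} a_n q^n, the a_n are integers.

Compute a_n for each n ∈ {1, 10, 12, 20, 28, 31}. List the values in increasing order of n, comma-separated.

q^1  k|1↦μ(k): 1:1  a_1=1
[q^10] μ(10)=1,μ(5)=-1,μ(2)=-1,μ(1)=1 ⇒ 0
n=12: 12·1 6·2 4·3 3·4 2·6 1·12  μ→[0+1+0+(-1)+(-1)+1]=0
d|20:{1,2,4,5,10,20}  Σμ=1+(-1)+0+(-1)+1+0=0
[q^28] μ(28)=0,μ(14)=1,μ(7)=-1,μ(4)=0,μ(2)=-1,μ(1)=1 ⇒ 0
d|31:{1,31}  Σμ=1+(-1)=0

1, 0, 0, 0, 0, 0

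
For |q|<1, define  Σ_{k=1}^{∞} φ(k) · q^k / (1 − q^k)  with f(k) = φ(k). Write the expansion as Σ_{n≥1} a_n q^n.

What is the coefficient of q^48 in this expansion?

d|48:{1,2,3,4,6,8,12,16,24,48}  Σφ=1+1+2+2+2+4+4+8+8+16=48

a_48 = 48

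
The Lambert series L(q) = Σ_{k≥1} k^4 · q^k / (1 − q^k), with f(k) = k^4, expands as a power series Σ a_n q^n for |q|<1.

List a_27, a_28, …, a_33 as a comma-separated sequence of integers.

d|27:{27,9,3,1}  Σf=531441+6561+81+1=538084
[q^28] f(1)=1,f(2)=16,f(4)=256,f(7)=2401,f(14)=38416,f(28)=614656 ⇒ 655746
d|29:{1,29}  Σf=1+707281=707282
q^30  k|30↦f(k): 30:810000 15:50625 10:10000 6:1296 5:625 3:81 2:16 1:1  a_30=872644
q^31  k|31↦f(k): 31:923521 1:1  a_31=923522
q^32  k|32↦f(k): 1:1 2:16 4:256 8:4096 16:65536 32:1048576  a_32=1118481
q^33  k|33↦f(k): 1:1 3:81 11:14641 33:1185921  a_33=1200644

538084, 655746, 707282, 872644, 923522, 1118481, 1200644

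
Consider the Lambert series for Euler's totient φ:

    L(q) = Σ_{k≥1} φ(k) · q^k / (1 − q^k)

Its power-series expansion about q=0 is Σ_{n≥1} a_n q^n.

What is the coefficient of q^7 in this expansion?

d|7:{1,7}  Σφ=1+6=7

a_7 = 7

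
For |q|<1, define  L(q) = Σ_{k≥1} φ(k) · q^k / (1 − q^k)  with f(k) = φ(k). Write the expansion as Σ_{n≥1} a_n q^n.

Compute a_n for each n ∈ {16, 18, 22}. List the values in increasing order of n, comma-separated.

q^16  k|16↦φ(k): 16:8 8:4 4:2 2:1 1:1  a_16=16
q^18  k|18↦φ(k): 1:1 2:1 3:2 6:2 9:6 18:6  a_18=18
q^22  k|22↦φ(k): 1:1 2:1 11:10 22:10  a_22=22

16, 18, 22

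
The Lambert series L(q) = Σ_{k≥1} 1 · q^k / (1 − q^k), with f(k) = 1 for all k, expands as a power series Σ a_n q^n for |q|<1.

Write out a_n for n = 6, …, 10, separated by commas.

d|6:{6,3,2,1}  Σf=1+1+1+1=4
n=7: 1·7 7·1  f→[1+1]=2
d|8:{1,2,4,8}  Σf=1+1+1+1=4
n=9: 1·9 3·3 9·1  f→[1+1+1]=3
q^10  k|10↦f(k): 10:1 5:1 2:1 1:1  a_10=4

4, 2, 4, 3, 4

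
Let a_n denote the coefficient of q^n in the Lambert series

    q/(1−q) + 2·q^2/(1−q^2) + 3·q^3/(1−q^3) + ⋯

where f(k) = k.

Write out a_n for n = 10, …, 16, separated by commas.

18, 12, 28, 14, 24, 24, 31

q^10  k|10↦f(k): 1:1 2:2 5:5 10:10  a_10=18
d|11:{1,11}  Σf=1+11=12
d|12:{12,6,4,3,2,1}  Σf=12+6+4+3+2+1=28
[q^13] f(1)=1,f(13)=13 ⇒ 14
n=14: 1·14 2·7 7·2 14·1  f→[1+2+7+14]=24
[q^15] f(1)=1,f(3)=3,f(5)=5,f(15)=15 ⇒ 24
n=16: 1·16 2·8 4·4 8·2 16·1  f→[1+2+4+8+16]=31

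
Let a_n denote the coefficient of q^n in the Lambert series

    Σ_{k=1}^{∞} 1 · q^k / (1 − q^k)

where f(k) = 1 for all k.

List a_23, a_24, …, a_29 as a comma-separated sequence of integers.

2, 8, 3, 4, 4, 6, 2

[q^23] f(23)=1,f(1)=1 ⇒ 2
d|24:{24,12,8,6,4,3,2,1}  Σf=1+1+1+1+1+1+1+1=8
d|25:{25,5,1}  Σf=1+1+1=3
d|26:{26,13,2,1}  Σf=1+1+1+1=4
q^27  k|27↦f(k): 27:1 9:1 3:1 1:1  a_27=4
[q^28] f(28)=1,f(14)=1,f(7)=1,f(4)=1,f(2)=1,f(1)=1 ⇒ 6
[q^29] f(29)=1,f(1)=1 ⇒ 2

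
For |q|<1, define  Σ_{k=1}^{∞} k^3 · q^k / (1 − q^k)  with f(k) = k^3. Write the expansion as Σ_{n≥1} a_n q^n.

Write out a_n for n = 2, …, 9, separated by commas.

[q^2] f(2)=8,f(1)=1 ⇒ 9
q^3  k|3↦f(k): 3:27 1:1  a_3=28
[q^4] f(1)=1,f(2)=8,f(4)=64 ⇒ 73
d|5:{1,5}  Σf=1+125=126
[q^6] f(6)=216,f(3)=27,f(2)=8,f(1)=1 ⇒ 252
[q^7] f(7)=343,f(1)=1 ⇒ 344
q^8  k|8↦f(k): 1:1 2:8 4:64 8:512  a_8=585
q^9  k|9↦f(k): 1:1 3:27 9:729  a_9=757

9, 28, 73, 126, 252, 344, 585, 757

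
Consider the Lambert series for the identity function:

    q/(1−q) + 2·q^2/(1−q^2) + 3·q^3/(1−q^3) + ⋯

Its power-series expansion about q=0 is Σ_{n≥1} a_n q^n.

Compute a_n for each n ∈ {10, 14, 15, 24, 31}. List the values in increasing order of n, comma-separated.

18, 24, 24, 60, 32

d|10:{10,5,2,1}  Σf=10+5+2+1=18
q^14  k|14↦f(k): 14:14 7:7 2:2 1:1  a_14=24
[q^15] f(15)=15,f(5)=5,f(3)=3,f(1)=1 ⇒ 24
q^24  k|24↦f(k): 24:24 12:12 8:8 6:6 4:4 3:3 2:2 1:1  a_24=60
q^31  k|31↦f(k): 31:31 1:1  a_31=32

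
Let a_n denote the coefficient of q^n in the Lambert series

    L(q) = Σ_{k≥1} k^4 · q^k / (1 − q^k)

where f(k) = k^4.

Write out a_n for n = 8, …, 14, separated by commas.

q^8  k|8↦f(k): 1:1 2:16 4:256 8:4096  a_8=4369
n=9: 9·1 3·3 1·9  f→[6561+81+1]=6643
[q^10] f(1)=1,f(2)=16,f(5)=625,f(10)=10000 ⇒ 10642
d|11:{11,1}  Σf=14641+1=14642
[q^12] f(12)=20736,f(6)=1296,f(4)=256,f(3)=81,f(2)=16,f(1)=1 ⇒ 22386
n=13: 1·13 13·1  f→[1+28561]=28562
q^14  k|14↦f(k): 14:38416 7:2401 2:16 1:1  a_14=40834

4369, 6643, 10642, 14642, 22386, 28562, 40834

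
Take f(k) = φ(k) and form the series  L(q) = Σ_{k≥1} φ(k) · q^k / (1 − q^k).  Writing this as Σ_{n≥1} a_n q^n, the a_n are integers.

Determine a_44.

[q^44] φ(44)=20,φ(22)=10,φ(11)=10,φ(4)=2,φ(2)=1,φ(1)=1 ⇒ 44

a_44 = 44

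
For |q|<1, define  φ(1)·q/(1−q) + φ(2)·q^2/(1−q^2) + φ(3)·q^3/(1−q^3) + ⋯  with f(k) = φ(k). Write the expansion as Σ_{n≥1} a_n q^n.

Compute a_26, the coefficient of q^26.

d|26:{26,13,2,1}  Σφ=12+12+1+1=26

a_26 = 26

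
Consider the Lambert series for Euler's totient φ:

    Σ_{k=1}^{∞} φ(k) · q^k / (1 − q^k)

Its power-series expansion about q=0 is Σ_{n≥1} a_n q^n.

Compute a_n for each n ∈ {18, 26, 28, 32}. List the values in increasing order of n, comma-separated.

[q^18] φ(18)=6,φ(9)=6,φ(6)=2,φ(3)=2,φ(2)=1,φ(1)=1 ⇒ 18
[q^26] φ(1)=1,φ(2)=1,φ(13)=12,φ(26)=12 ⇒ 26
q^28  k|28↦φ(k): 1:1 2:1 4:2 7:6 14:6 28:12  a_28=28
[q^32] φ(32)=16,φ(16)=8,φ(8)=4,φ(4)=2,φ(2)=1,φ(1)=1 ⇒ 32

18, 26, 28, 32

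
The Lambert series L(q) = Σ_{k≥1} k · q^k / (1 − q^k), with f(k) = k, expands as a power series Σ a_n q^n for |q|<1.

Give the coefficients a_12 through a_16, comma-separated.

n=12: 12·1 6·2 4·3 3·4 2·6 1·12  f→[12+6+4+3+2+1]=28
d|13:{1,13}  Σf=1+13=14
d|14:{14,7,2,1}  Σf=14+7+2+1=24
d|15:{1,3,5,15}  Σf=1+3+5+15=24
q^16  k|16↦f(k): 16:16 8:8 4:4 2:2 1:1  a_16=31

28, 14, 24, 24, 31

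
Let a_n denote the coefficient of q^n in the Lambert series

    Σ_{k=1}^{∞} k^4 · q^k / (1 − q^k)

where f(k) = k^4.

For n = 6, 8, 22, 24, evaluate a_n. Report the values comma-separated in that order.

n=6: 6·1 3·2 2·3 1·6  f→[1296+81+16+1]=1394
q^8  k|8↦f(k): 8:4096 4:256 2:16 1:1  a_8=4369
n=22: 1·22 2·11 11·2 22·1  f→[1+16+14641+234256]=248914
n=24: 24·1 12·2 8·3 6·4 4·6 3·8 2·12 1·24  f→[331776+20736+4096+1296+256+81+16+1]=358258

1394, 4369, 248914, 358258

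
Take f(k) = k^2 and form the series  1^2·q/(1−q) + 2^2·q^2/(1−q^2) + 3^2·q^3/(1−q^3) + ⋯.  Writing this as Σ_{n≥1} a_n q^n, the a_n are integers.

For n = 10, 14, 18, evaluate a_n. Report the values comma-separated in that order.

q^10  k|10↦f(k): 1:1 2:4 5:25 10:100  a_10=130
d|14:{1,2,7,14}  Σf=1+4+49+196=250
q^18  k|18↦f(k): 1:1 2:4 3:9 6:36 9:81 18:324  a_18=455

130, 250, 455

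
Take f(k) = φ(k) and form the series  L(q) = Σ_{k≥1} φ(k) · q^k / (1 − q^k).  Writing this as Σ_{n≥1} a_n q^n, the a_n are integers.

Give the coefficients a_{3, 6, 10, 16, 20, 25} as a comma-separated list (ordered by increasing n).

d|3:{1,3}  Σφ=1+2=3
q^6  k|6↦φ(k): 1:1 2:1 3:2 6:2  a_6=6
d|10:{10,5,2,1}  Σφ=4+4+1+1=10
q^16  k|16↦φ(k): 16:8 8:4 4:2 2:1 1:1  a_16=16
d|20:{1,2,4,5,10,20}  Σφ=1+1+2+4+4+8=20
n=25: 25·1 5·5 1·25  φ→[20+4+1]=25

3, 6, 10, 16, 20, 25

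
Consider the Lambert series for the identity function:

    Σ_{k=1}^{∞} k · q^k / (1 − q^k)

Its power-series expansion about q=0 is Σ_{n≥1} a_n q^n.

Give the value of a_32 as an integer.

a_32 = 63

d|32:{32,16,8,4,2,1}  Σf=32+16+8+4+2+1=63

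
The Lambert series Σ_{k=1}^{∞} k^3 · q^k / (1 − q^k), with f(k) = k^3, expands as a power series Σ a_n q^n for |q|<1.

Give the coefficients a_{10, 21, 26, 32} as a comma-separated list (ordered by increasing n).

[q^10] f(10)=1000,f(5)=125,f(2)=8,f(1)=1 ⇒ 1134
d|21:{1,3,7,21}  Σf=1+27+343+9261=9632
n=26: 26·1 13·2 2·13 1·26  f→[17576+2197+8+1]=19782
d|32:{32,16,8,4,2,1}  Σf=32768+4096+512+64+8+1=37449

1134, 9632, 19782, 37449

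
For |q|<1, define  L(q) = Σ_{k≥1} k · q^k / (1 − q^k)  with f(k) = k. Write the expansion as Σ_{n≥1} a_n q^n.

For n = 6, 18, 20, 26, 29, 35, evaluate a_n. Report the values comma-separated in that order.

d|6:{1,2,3,6}  Σf=1+2+3+6=12
n=18: 18·1 9·2 6·3 3·6 2·9 1·18  f→[18+9+6+3+2+1]=39
d|20:{1,2,4,5,10,20}  Σf=1+2+4+5+10+20=42
[q^26] f(1)=1,f(2)=2,f(13)=13,f(26)=26 ⇒ 42
d|29:{1,29}  Σf=1+29=30
n=35: 1·35 5·7 7·5 35·1  f→[1+5+7+35]=48

12, 39, 42, 42, 30, 48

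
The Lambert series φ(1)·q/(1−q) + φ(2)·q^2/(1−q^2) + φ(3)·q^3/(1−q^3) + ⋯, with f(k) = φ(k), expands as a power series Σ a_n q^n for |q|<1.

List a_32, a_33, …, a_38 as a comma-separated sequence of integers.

n=32: 32·1 16·2 8·4 4·8 2·16 1·32  φ→[16+8+4+2+1+1]=32
[q^33] φ(33)=20,φ(11)=10,φ(3)=2,φ(1)=1 ⇒ 33
q^34  k|34↦φ(k): 34:16 17:16 2:1 1:1  a_34=34
n=35: 35·1 7·5 5·7 1·35  φ→[24+6+4+1]=35
q^36  k|36↦φ(k): 36:12 18:6 12:4 9:6 6:2 4:2 3:2 2:1 1:1  a_36=36
[q^37] φ(37)=36,φ(1)=1 ⇒ 37
n=38: 1·38 2·19 19·2 38·1  φ→[1+1+18+18]=38

32, 33, 34, 35, 36, 37, 38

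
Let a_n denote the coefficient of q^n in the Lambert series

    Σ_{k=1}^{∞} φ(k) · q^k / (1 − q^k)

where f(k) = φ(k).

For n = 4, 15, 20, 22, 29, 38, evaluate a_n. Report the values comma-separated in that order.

[q^4] φ(4)=2,φ(2)=1,φ(1)=1 ⇒ 4
d|15:{1,3,5,15}  Σφ=1+2+4+8=15
n=20: 20·1 10·2 5·4 4·5 2·10 1·20  φ→[8+4+4+2+1+1]=20
q^22  k|22↦φ(k): 1:1 2:1 11:10 22:10  a_22=22
q^29  k|29↦φ(k): 1:1 29:28  a_29=29
n=38: 1·38 2·19 19·2 38·1  φ→[1+1+18+18]=38

4, 15, 20, 22, 29, 38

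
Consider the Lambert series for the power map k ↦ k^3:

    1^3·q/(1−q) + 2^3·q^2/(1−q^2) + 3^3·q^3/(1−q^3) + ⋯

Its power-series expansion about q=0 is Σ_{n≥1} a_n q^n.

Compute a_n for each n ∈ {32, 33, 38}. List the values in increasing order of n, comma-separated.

37449, 37296, 61740

[q^32] f(32)=32768,f(16)=4096,f(8)=512,f(4)=64,f(2)=8,f(1)=1 ⇒ 37449
d|33:{33,11,3,1}  Σf=35937+1331+27+1=37296
[q^38] f(38)=54872,f(19)=6859,f(2)=8,f(1)=1 ⇒ 61740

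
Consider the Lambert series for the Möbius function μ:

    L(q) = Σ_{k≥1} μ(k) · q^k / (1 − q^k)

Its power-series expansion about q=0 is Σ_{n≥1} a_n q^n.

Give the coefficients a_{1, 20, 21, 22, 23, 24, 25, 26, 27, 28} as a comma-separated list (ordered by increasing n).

[q^1] μ(1)=1 ⇒ 1
n=20: 1·20 2·10 4·5 5·4 10·2 20·1  μ→[1+(-1)+0+(-1)+1+0]=0
[q^21] μ(21)=1,μ(7)=-1,μ(3)=-1,μ(1)=1 ⇒ 0
q^22  k|22↦μ(k): 22:1 11:-1 2:-1 1:1  a_22=0
q^23  k|23↦μ(k): 23:-1 1:1  a_23=0
n=24: 24·1 12·2 8·3 6·4 4·6 3·8 2·12 1·24  μ→[0+0+0+1+0+(-1)+(-1)+1]=0
q^25  k|25↦μ(k): 25:0 5:-1 1:1  a_25=0
n=26: 26·1 13·2 2·13 1·26  μ→[1+(-1)+(-1)+1]=0
d|27:{27,9,3,1}  Σμ=0+0+(-1)+1=0
q^28  k|28↦μ(k): 28:0 14:1 7:-1 4:0 2:-1 1:1  a_28=0

1, 0, 0, 0, 0, 0, 0, 0, 0, 0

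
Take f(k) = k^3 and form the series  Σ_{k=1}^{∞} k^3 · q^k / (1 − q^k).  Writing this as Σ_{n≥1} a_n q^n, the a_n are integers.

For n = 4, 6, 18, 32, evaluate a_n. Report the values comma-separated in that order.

q^4  k|4↦f(k): 4:64 2:8 1:1  a_4=73
q^6  k|6↦f(k): 6:216 3:27 2:8 1:1  a_6=252
q^18  k|18↦f(k): 1:1 2:8 3:27 6:216 9:729 18:5832  a_18=6813
q^32  k|32↦f(k): 32:32768 16:4096 8:512 4:64 2:8 1:1  a_32=37449

73, 252, 6813, 37449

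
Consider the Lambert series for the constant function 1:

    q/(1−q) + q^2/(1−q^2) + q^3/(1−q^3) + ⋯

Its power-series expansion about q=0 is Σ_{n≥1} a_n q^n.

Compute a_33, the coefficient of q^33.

d|33:{33,11,3,1}  Σf=1+1+1+1=4

a_33 = 4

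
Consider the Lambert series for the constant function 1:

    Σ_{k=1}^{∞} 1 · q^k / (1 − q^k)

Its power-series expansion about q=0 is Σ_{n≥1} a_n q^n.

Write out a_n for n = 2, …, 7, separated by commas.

2, 2, 3, 2, 4, 2

d|2:{2,1}  Σf=1+1=2
d|3:{1,3}  Σf=1+1=2
n=4: 4·1 2·2 1·4  f→[1+1+1]=3
d|5:{1,5}  Σf=1+1=2
n=6: 6·1 3·2 2·3 1·6  f→[1+1+1+1]=4
n=7: 1·7 7·1  f→[1+1]=2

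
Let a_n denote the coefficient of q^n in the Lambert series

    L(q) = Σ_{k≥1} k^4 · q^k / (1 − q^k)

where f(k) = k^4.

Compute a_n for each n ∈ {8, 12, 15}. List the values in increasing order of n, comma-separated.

q^8  k|8↦f(k): 1:1 2:16 4:256 8:4096  a_8=4369
n=12: 1·12 2·6 3·4 4·3 6·2 12·1  f→[1+16+81+256+1296+20736]=22386
q^15  k|15↦f(k): 15:50625 5:625 3:81 1:1  a_15=51332

4369, 22386, 51332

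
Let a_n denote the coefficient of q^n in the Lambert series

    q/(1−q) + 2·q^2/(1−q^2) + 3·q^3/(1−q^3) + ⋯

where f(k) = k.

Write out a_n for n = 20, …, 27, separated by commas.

q^20  k|20↦f(k): 1:1 2:2 4:4 5:5 10:10 20:20  a_20=42
n=21: 1·21 3·7 7·3 21·1  f→[1+3+7+21]=32
[q^22] f(22)=22,f(11)=11,f(2)=2,f(1)=1 ⇒ 36
n=23: 23·1 1·23  f→[23+1]=24
d|24:{1,2,3,4,6,8,12,24}  Σf=1+2+3+4+6+8+12+24=60
d|25:{25,5,1}  Σf=25+5+1=31
d|26:{1,2,13,26}  Σf=1+2+13+26=42
[q^27] f(1)=1,f(3)=3,f(9)=9,f(27)=27 ⇒ 40

42, 32, 36, 24, 60, 31, 42, 40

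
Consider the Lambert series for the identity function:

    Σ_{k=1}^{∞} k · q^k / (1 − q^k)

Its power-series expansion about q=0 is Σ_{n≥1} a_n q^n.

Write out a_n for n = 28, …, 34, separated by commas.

n=28: 28·1 14·2 7·4 4·7 2·14 1·28  f→[28+14+7+4+2+1]=56
d|29:{29,1}  Σf=29+1=30
n=30: 1·30 2·15 3·10 5·6 6·5 10·3 15·2 30·1  f→[1+2+3+5+6+10+15+30]=72
[q^31] f(1)=1,f(31)=31 ⇒ 32
[q^32] f(1)=1,f(2)=2,f(4)=4,f(8)=8,f(16)=16,f(32)=32 ⇒ 63
n=33: 33·1 11·3 3·11 1·33  f→[33+11+3+1]=48
d|34:{34,17,2,1}  Σf=34+17+2+1=54

56, 30, 72, 32, 63, 48, 54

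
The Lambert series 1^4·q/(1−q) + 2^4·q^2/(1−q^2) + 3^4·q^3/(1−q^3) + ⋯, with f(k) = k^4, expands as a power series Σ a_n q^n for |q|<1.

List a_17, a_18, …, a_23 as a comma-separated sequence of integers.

[q^17] f(1)=1,f(17)=83521 ⇒ 83522
q^18  k|18↦f(k): 18:104976 9:6561 6:1296 3:81 2:16 1:1  a_18=112931
q^19  k|19↦f(k): 19:130321 1:1  a_19=130322
[q^20] f(1)=1,f(2)=16,f(4)=256,f(5)=625,f(10)=10000,f(20)=160000 ⇒ 170898
d|21:{21,7,3,1}  Σf=194481+2401+81+1=196964
q^22  k|22↦f(k): 1:1 2:16 11:14641 22:234256  a_22=248914
n=23: 1·23 23·1  f→[1+279841]=279842

83522, 112931, 130322, 170898, 196964, 248914, 279842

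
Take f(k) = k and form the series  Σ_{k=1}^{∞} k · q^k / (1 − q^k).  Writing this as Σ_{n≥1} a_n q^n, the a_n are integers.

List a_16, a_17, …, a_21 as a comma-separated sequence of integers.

d|16:{1,2,4,8,16}  Σf=1+2+4+8+16=31
d|17:{1,17}  Σf=1+17=18
d|18:{18,9,6,3,2,1}  Σf=18+9+6+3+2+1=39
d|19:{1,19}  Σf=1+19=20
d|20:{20,10,5,4,2,1}  Σf=20+10+5+4+2+1=42
q^21  k|21↦f(k): 1:1 3:3 7:7 21:21  a_21=32

31, 18, 39, 20, 42, 32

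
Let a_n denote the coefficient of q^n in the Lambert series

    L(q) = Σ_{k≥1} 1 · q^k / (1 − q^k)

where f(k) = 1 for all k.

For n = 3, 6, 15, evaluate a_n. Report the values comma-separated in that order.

2, 4, 4

q^3  k|3↦f(k): 1:1 3:1  a_3=2
[q^6] f(6)=1,f(3)=1,f(2)=1,f(1)=1 ⇒ 4
d|15:{15,5,3,1}  Σf=1+1+1+1=4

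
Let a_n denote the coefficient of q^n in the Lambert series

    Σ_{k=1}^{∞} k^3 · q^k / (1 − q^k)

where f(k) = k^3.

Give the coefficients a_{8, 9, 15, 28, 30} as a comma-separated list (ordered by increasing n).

[q^8] f(1)=1,f(2)=8,f(4)=64,f(8)=512 ⇒ 585
[q^9] f(1)=1,f(3)=27,f(9)=729 ⇒ 757
q^15  k|15↦f(k): 15:3375 5:125 3:27 1:1  a_15=3528
d|28:{28,14,7,4,2,1}  Σf=21952+2744+343+64+8+1=25112
[q^30] f(30)=27000,f(15)=3375,f(10)=1000,f(6)=216,f(5)=125,f(3)=27,f(2)=8,f(1)=1 ⇒ 31752

585, 757, 3528, 25112, 31752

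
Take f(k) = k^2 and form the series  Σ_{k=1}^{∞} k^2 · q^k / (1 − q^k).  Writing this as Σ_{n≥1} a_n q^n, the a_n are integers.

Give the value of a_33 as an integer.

d|33:{1,3,11,33}  Σf=1+9+121+1089=1220

a_33 = 1220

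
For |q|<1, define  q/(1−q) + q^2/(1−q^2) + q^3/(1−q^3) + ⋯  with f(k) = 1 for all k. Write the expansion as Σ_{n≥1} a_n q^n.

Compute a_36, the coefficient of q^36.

q^36  k|36↦f(k): 36:1 18:1 12:1 9:1 6:1 4:1 3:1 2:1 1:1  a_36=9

a_36 = 9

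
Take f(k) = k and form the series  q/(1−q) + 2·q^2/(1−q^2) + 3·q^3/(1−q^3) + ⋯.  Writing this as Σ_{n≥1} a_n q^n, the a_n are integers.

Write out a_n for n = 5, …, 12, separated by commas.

6, 12, 8, 15, 13, 18, 12, 28

[q^5] f(5)=5,f(1)=1 ⇒ 6
q^6  k|6↦f(k): 1:1 2:2 3:3 6:6  a_6=12
q^7  k|7↦f(k): 7:7 1:1  a_7=8
[q^8] f(1)=1,f(2)=2,f(4)=4,f(8)=8 ⇒ 15
[q^9] f(9)=9,f(3)=3,f(1)=1 ⇒ 13
[q^10] f(10)=10,f(5)=5,f(2)=2,f(1)=1 ⇒ 18
d|11:{1,11}  Σf=1+11=12
d|12:{12,6,4,3,2,1}  Σf=12+6+4+3+2+1=28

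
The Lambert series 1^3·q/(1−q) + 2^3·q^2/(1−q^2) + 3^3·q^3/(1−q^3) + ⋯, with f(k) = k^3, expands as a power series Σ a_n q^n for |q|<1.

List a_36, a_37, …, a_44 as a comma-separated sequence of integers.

n=36: 1·36 2·18 3·12 4·9 6·6 9·4 12·3 18·2 36·1  f→[1+8+27+64+216+729+1728+5832+46656]=55261
d|37:{1,37}  Σf=1+50653=50654
n=38: 1·38 2·19 19·2 38·1  f→[1+8+6859+54872]=61740
q^39  k|39↦f(k): 1:1 3:27 13:2197 39:59319  a_39=61544
[q^40] f(1)=1,f(2)=8,f(4)=64,f(5)=125,f(8)=512,f(10)=1000,f(20)=8000,f(40)=64000 ⇒ 73710
[q^41] f(1)=1,f(41)=68921 ⇒ 68922
n=42: 42·1 21·2 14·3 7·6 6·7 3·14 2·21 1·42  f→[74088+9261+2744+343+216+27+8+1]=86688
[q^43] f(43)=79507,f(1)=1 ⇒ 79508
q^44  k|44↦f(k): 1:1 2:8 4:64 11:1331 22:10648 44:85184  a_44=97236

55261, 50654, 61740, 61544, 73710, 68922, 86688, 79508, 97236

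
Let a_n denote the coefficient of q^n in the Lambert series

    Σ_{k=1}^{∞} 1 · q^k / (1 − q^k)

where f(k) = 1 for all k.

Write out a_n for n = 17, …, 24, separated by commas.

2, 6, 2, 6, 4, 4, 2, 8

q^17  k|17↦f(k): 17:1 1:1  a_17=2
[q^18] f(18)=1,f(9)=1,f(6)=1,f(3)=1,f(2)=1,f(1)=1 ⇒ 6
q^19  k|19↦f(k): 1:1 19:1  a_19=2
[q^20] f(20)=1,f(10)=1,f(5)=1,f(4)=1,f(2)=1,f(1)=1 ⇒ 6
d|21:{21,7,3,1}  Σf=1+1+1+1=4
n=22: 1·22 2·11 11·2 22·1  f→[1+1+1+1]=4
d|23:{1,23}  Σf=1+1=2
[q^24] f(1)=1,f(2)=1,f(3)=1,f(4)=1,f(6)=1,f(8)=1,f(12)=1,f(24)=1 ⇒ 8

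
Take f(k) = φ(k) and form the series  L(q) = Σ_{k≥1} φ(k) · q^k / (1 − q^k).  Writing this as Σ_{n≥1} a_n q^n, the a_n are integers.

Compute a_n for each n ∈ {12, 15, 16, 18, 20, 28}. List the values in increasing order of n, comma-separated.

d|12:{12,6,4,3,2,1}  Σφ=4+2+2+2+1+1=12
d|15:{15,5,3,1}  Σφ=8+4+2+1=15
d|16:{16,8,4,2,1}  Σφ=8+4+2+1+1=16
n=18: 18·1 9·2 6·3 3·6 2·9 1·18  φ→[6+6+2+2+1+1]=18
q^20  k|20↦φ(k): 1:1 2:1 4:2 5:4 10:4 20:8  a_20=20
q^28  k|28↦φ(k): 28:12 14:6 7:6 4:2 2:1 1:1  a_28=28

12, 15, 16, 18, 20, 28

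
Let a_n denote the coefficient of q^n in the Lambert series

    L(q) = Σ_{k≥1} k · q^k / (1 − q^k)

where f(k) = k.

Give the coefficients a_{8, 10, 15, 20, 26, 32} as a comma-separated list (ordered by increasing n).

[q^8] f(8)=8,f(4)=4,f(2)=2,f(1)=1 ⇒ 15
n=10: 10·1 5·2 2·5 1·10  f→[10+5+2+1]=18
q^15  k|15↦f(k): 1:1 3:3 5:5 15:15  a_15=24
d|20:{20,10,5,4,2,1}  Σf=20+10+5+4+2+1=42
q^26  k|26↦f(k): 1:1 2:2 13:13 26:26  a_26=42
d|32:{32,16,8,4,2,1}  Σf=32+16+8+4+2+1=63

15, 18, 24, 42, 42, 63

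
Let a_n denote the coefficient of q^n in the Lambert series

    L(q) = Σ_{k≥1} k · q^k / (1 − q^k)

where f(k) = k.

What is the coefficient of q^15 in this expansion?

q^15  k|15↦f(k): 15:15 5:5 3:3 1:1  a_15=24

a_15 = 24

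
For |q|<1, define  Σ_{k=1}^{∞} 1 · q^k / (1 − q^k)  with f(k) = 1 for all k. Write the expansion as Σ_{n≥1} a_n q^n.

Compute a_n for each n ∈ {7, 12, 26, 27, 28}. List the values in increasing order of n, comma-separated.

n=7: 1·7 7·1  f→[1+1]=2
q^12  k|12↦f(k): 1:1 2:1 3:1 4:1 6:1 12:1  a_12=6
n=26: 26·1 13·2 2·13 1·26  f→[1+1+1+1]=4
n=27: 27·1 9·3 3·9 1·27  f→[1+1+1+1]=4
q^28  k|28↦f(k): 1:1 2:1 4:1 7:1 14:1 28:1  a_28=6

2, 6, 4, 4, 6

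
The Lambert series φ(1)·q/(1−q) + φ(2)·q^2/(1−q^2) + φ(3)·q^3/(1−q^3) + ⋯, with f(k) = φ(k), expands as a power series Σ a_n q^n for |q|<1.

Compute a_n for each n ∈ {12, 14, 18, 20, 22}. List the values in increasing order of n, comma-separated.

n=12: 1·12 2·6 3·4 4·3 6·2 12·1  φ→[1+1+2+2+2+4]=12
n=14: 1·14 2·7 7·2 14·1  φ→[1+1+6+6]=14
q^18  k|18↦φ(k): 18:6 9:6 6:2 3:2 2:1 1:1  a_18=18
d|20:{1,2,4,5,10,20}  Σφ=1+1+2+4+4+8=20
q^22  k|22↦φ(k): 22:10 11:10 2:1 1:1  a_22=22

12, 14, 18, 20, 22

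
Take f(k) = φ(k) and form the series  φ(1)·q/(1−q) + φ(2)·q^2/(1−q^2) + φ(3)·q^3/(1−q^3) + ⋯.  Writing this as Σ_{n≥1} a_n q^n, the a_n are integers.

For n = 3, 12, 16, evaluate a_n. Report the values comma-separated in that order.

q^3  k|3↦φ(k): 3:2 1:1  a_3=3
q^12  k|12↦φ(k): 12:4 6:2 4:2 3:2 2:1 1:1  a_12=12
[q^16] φ(1)=1,φ(2)=1,φ(4)=2,φ(8)=4,φ(16)=8 ⇒ 16

3, 12, 16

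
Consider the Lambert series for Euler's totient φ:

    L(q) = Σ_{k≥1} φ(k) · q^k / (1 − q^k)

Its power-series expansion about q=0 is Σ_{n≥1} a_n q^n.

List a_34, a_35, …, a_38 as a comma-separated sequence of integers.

q^34  k|34↦φ(k): 1:1 2:1 17:16 34:16  a_34=34
n=35: 1·35 5·7 7·5 35·1  φ→[1+4+6+24]=35
d|36:{36,18,12,9,6,4,3,2,1}  Σφ=12+6+4+6+2+2+2+1+1=36
n=37: 1·37 37·1  φ→[1+36]=37
d|38:{38,19,2,1}  Σφ=18+18+1+1=38

34, 35, 36, 37, 38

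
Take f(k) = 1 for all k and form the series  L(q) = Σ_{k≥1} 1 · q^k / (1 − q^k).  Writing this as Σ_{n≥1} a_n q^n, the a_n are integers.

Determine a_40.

q^40  k|40↦f(k): 40:1 20:1 10:1 8:1 5:1 4:1 2:1 1:1  a_40=8

a_40 = 8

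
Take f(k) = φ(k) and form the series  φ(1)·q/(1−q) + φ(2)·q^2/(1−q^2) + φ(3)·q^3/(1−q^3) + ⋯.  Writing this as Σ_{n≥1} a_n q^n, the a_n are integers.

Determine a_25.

[q^25] φ(25)=20,φ(5)=4,φ(1)=1 ⇒ 25

a_25 = 25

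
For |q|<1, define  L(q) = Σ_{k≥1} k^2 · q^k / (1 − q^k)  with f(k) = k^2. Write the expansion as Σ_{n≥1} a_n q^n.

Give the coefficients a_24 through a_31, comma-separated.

850, 651, 850, 820, 1050, 842, 1300, 962

[q^24] f(24)=576,f(12)=144,f(8)=64,f(6)=36,f(4)=16,f(3)=9,f(2)=4,f(1)=1 ⇒ 850
q^25  k|25↦f(k): 1:1 5:25 25:625  a_25=651
q^26  k|26↦f(k): 26:676 13:169 2:4 1:1  a_26=850
[q^27] f(27)=729,f(9)=81,f(3)=9,f(1)=1 ⇒ 820
d|28:{28,14,7,4,2,1}  Σf=784+196+49+16+4+1=1050
d|29:{1,29}  Σf=1+841=842
q^30  k|30↦f(k): 30:900 15:225 10:100 6:36 5:25 3:9 2:4 1:1  a_30=1300
d|31:{31,1}  Σf=961+1=962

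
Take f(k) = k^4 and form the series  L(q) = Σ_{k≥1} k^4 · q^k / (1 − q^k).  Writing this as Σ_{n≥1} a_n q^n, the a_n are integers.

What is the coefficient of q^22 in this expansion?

d|22:{1,2,11,22}  Σf=1+16+14641+234256=248914

a_22 = 248914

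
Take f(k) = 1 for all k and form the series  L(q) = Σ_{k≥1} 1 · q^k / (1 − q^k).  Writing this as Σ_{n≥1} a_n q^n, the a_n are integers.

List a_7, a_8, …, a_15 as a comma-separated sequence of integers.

[q^7] f(7)=1,f(1)=1 ⇒ 2
n=8: 8·1 4·2 2·4 1·8  f→[1+1+1+1]=4
[q^9] f(1)=1,f(3)=1,f(9)=1 ⇒ 3
q^10  k|10↦f(k): 10:1 5:1 2:1 1:1  a_10=4
q^11  k|11↦f(k): 11:1 1:1  a_11=2
d|12:{1,2,3,4,6,12}  Σf=1+1+1+1+1+1=6
n=13: 13·1 1·13  f→[1+1]=2
q^14  k|14↦f(k): 14:1 7:1 2:1 1:1  a_14=4
n=15: 15·1 5·3 3·5 1·15  f→[1+1+1+1]=4

2, 4, 3, 4, 2, 6, 2, 4, 4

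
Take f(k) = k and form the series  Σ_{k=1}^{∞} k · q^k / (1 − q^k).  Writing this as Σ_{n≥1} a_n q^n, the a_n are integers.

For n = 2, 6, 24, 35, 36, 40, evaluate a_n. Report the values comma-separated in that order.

d|2:{1,2}  Σf=1+2=3
d|6:{1,2,3,6}  Σf=1+2+3+6=12
q^24  k|24↦f(k): 1:1 2:2 3:3 4:4 6:6 8:8 12:12 24:24  a_24=60
d|35:{1,5,7,35}  Σf=1+5+7+35=48
d|36:{1,2,3,4,6,9,12,18,36}  Σf=1+2+3+4+6+9+12+18+36=91
q^40  k|40↦f(k): 1:1 2:2 4:4 5:5 8:8 10:10 20:20 40:40  a_40=90

3, 12, 60, 48, 91, 90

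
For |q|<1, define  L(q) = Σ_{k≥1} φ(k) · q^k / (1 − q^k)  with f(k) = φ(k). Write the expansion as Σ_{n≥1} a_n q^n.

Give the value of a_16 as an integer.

q^16  k|16↦φ(k): 1:1 2:1 4:2 8:4 16:8  a_16=16

a_16 = 16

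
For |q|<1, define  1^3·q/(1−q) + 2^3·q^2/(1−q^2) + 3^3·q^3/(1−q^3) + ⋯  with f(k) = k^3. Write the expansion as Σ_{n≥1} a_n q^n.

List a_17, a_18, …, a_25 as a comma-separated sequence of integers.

4914, 6813, 6860, 9198, 9632, 11988, 12168, 16380, 15751

[q^17] f(17)=4913,f(1)=1 ⇒ 4914
[q^18] f(18)=5832,f(9)=729,f(6)=216,f(3)=27,f(2)=8,f(1)=1 ⇒ 6813
[q^19] f(1)=1,f(19)=6859 ⇒ 6860
[q^20] f(1)=1,f(2)=8,f(4)=64,f(5)=125,f(10)=1000,f(20)=8000 ⇒ 9198
q^21  k|21↦f(k): 1:1 3:27 7:343 21:9261  a_21=9632
d|22:{1,2,11,22}  Σf=1+8+1331+10648=11988
[q^23] f(1)=1,f(23)=12167 ⇒ 12168
q^24  k|24↦f(k): 1:1 2:8 3:27 4:64 6:216 8:512 12:1728 24:13824  a_24=16380
[q^25] f(25)=15625,f(5)=125,f(1)=1 ⇒ 15751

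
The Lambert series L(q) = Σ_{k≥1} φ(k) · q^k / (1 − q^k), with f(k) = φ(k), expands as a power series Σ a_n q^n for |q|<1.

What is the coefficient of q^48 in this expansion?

q^48  k|48↦φ(k): 48:16 24:8 16:8 12:4 8:4 6:2 4:2 3:2 2:1 1:1  a_48=48

a_48 = 48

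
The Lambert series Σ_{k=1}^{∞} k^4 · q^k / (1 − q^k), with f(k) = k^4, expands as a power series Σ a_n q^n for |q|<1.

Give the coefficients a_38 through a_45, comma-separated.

q^38  k|38↦f(k): 1:1 2:16 19:130321 38:2085136  a_38=2215474
d|39:{1,3,13,39}  Σf=1+81+28561+2313441=2342084
d|40:{40,20,10,8,5,4,2,1}  Σf=2560000+160000+10000+4096+625+256+16+1=2734994
n=41: 41·1 1·41  f→[2825761+1]=2825762
d|42:{42,21,14,7,6,3,2,1}  Σf=3111696+194481+38416+2401+1296+81+16+1=3348388
n=43: 43·1 1·43  f→[3418801+1]=3418802
[q^44] f(1)=1,f(2)=16,f(4)=256,f(11)=14641,f(22)=234256,f(44)=3748096 ⇒ 3997266
[q^45] f(1)=1,f(3)=81,f(5)=625,f(9)=6561,f(15)=50625,f(45)=4100625 ⇒ 4158518

2215474, 2342084, 2734994, 2825762, 3348388, 3418802, 3997266, 4158518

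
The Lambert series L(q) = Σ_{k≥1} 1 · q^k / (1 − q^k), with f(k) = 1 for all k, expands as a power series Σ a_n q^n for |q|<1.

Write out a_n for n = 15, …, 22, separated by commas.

4, 5, 2, 6, 2, 6, 4, 4

d|15:{1,3,5,15}  Σf=1+1+1+1=4
d|16:{16,8,4,2,1}  Σf=1+1+1+1+1=5
q^17  k|17↦f(k): 1:1 17:1  a_17=2
d|18:{18,9,6,3,2,1}  Σf=1+1+1+1+1+1=6
[q^19] f(19)=1,f(1)=1 ⇒ 2
q^20  k|20↦f(k): 20:1 10:1 5:1 4:1 2:1 1:1  a_20=6
q^21  k|21↦f(k): 21:1 7:1 3:1 1:1  a_21=4
d|22:{1,2,11,22}  Σf=1+1+1+1=4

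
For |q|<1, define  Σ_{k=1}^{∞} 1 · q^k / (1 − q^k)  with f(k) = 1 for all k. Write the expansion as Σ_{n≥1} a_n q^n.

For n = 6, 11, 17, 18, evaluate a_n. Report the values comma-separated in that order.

4, 2, 2, 6

n=6: 6·1 3·2 2·3 1·6  f→[1+1+1+1]=4
n=11: 1·11 11·1  f→[1+1]=2
[q^17] f(1)=1,f(17)=1 ⇒ 2
[q^18] f(1)=1,f(2)=1,f(3)=1,f(6)=1,f(9)=1,f(18)=1 ⇒ 6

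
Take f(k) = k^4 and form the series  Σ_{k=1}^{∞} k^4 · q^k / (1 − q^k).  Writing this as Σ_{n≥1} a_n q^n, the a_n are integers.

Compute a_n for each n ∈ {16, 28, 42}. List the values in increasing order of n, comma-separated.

69905, 655746, 3348388

q^16  k|16↦f(k): 16:65536 8:4096 4:256 2:16 1:1  a_16=69905
q^28  k|28↦f(k): 28:614656 14:38416 7:2401 4:256 2:16 1:1  a_28=655746
d|42:{1,2,3,6,7,14,21,42}  Σf=1+16+81+1296+2401+38416+194481+3111696=3348388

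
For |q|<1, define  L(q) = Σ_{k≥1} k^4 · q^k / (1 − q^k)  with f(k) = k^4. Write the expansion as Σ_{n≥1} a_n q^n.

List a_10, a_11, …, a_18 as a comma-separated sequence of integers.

10642, 14642, 22386, 28562, 40834, 51332, 69905, 83522, 112931

n=10: 10·1 5·2 2·5 1·10  f→[10000+625+16+1]=10642
[q^11] f(11)=14641,f(1)=1 ⇒ 14642
d|12:{12,6,4,3,2,1}  Σf=20736+1296+256+81+16+1=22386
q^13  k|13↦f(k): 13:28561 1:1  a_13=28562
n=14: 1·14 2·7 7·2 14·1  f→[1+16+2401+38416]=40834
[q^15] f(15)=50625,f(5)=625,f(3)=81,f(1)=1 ⇒ 51332
q^16  k|16↦f(k): 1:1 2:16 4:256 8:4096 16:65536  a_16=69905
n=17: 17·1 1·17  f→[83521+1]=83522
n=18: 1·18 2·9 3·6 6·3 9·2 18·1  f→[1+16+81+1296+6561+104976]=112931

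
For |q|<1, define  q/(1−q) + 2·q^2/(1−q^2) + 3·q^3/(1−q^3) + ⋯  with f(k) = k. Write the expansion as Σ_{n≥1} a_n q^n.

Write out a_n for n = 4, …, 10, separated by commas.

q^4  k|4↦f(k): 4:4 2:2 1:1  a_4=7
q^5  k|5↦f(k): 5:5 1:1  a_5=6
d|6:{6,3,2,1}  Σf=6+3+2+1=12
q^7  k|7↦f(k): 1:1 7:7  a_7=8
d|8:{8,4,2,1}  Σf=8+4+2+1=15
d|9:{1,3,9}  Σf=1+3+9=13
d|10:{10,5,2,1}  Σf=10+5+2+1=18

7, 6, 12, 8, 15, 13, 18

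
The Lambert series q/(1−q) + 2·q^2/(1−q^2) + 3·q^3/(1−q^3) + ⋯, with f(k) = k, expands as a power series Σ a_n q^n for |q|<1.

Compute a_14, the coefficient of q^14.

a_14 = 24

n=14: 14·1 7·2 2·7 1·14  f→[14+7+2+1]=24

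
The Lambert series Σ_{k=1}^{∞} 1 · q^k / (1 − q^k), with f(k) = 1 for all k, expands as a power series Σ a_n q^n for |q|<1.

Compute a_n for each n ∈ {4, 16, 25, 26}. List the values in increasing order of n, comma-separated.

[q^4] f(1)=1,f(2)=1,f(4)=1 ⇒ 3
q^16  k|16↦f(k): 16:1 8:1 4:1 2:1 1:1  a_16=5
[q^25] f(1)=1,f(5)=1,f(25)=1 ⇒ 3
d|26:{1,2,13,26}  Σf=1+1+1+1=4

3, 5, 3, 4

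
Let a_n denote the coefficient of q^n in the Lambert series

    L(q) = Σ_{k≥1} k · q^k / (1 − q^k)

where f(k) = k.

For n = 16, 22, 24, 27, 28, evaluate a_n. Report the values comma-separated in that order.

31, 36, 60, 40, 56

d|16:{16,8,4,2,1}  Σf=16+8+4+2+1=31
q^22  k|22↦f(k): 22:22 11:11 2:2 1:1  a_22=36
n=24: 1·24 2·12 3·8 4·6 6·4 8·3 12·2 24·1  f→[1+2+3+4+6+8+12+24]=60
q^27  k|27↦f(k): 27:27 9:9 3:3 1:1  a_27=40
q^28  k|28↦f(k): 1:1 2:2 4:4 7:7 14:14 28:28  a_28=56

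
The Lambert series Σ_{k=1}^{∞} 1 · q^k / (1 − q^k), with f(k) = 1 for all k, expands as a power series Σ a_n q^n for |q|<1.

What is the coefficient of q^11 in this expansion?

a_11 = 2

n=11: 1·11 11·1  f→[1+1]=2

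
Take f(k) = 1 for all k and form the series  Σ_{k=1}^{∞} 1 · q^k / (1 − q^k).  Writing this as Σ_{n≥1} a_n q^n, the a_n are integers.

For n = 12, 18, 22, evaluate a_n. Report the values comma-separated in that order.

6, 6, 4

d|12:{12,6,4,3,2,1}  Σf=1+1+1+1+1+1=6
d|18:{18,9,6,3,2,1}  Σf=1+1+1+1+1+1=6
[q^22] f(1)=1,f(2)=1,f(11)=1,f(22)=1 ⇒ 4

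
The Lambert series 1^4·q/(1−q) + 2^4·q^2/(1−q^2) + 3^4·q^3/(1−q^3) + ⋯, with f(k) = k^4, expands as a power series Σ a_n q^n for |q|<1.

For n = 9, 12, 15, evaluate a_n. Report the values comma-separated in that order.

n=9: 1·9 3·3 9·1  f→[1+81+6561]=6643
q^12  k|12↦f(k): 12:20736 6:1296 4:256 3:81 2:16 1:1  a_12=22386
q^15  k|15↦f(k): 1:1 3:81 5:625 15:50625  a_15=51332

6643, 22386, 51332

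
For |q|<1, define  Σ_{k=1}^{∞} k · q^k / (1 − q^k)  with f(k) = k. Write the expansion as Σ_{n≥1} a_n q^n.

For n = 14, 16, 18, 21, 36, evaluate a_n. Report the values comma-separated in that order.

24, 31, 39, 32, 91

d|14:{1,2,7,14}  Σf=1+2+7+14=24
d|16:{1,2,4,8,16}  Σf=1+2+4+8+16=31
[q^18] f(18)=18,f(9)=9,f(6)=6,f(3)=3,f(2)=2,f(1)=1 ⇒ 39
q^21  k|21↦f(k): 21:21 7:7 3:3 1:1  a_21=32
[q^36] f(1)=1,f(2)=2,f(3)=3,f(4)=4,f(6)=6,f(9)=9,f(12)=12,f(18)=18,f(36)=36 ⇒ 91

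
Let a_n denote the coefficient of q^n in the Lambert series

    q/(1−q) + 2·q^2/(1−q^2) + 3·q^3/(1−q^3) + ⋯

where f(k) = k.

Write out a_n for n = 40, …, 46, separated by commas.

d|40:{1,2,4,5,8,10,20,40}  Σf=1+2+4+5+8+10+20+40=90
d|41:{1,41}  Σf=1+41=42
q^42  k|42↦f(k): 42:42 21:21 14:14 7:7 6:6 3:3 2:2 1:1  a_42=96
d|43:{1,43}  Σf=1+43=44
n=44: 44·1 22·2 11·4 4·11 2·22 1·44  f→[44+22+11+4+2+1]=84
n=45: 45·1 15·3 9·5 5·9 3·15 1·45  f→[45+15+9+5+3+1]=78
[q^46] f(46)=46,f(23)=23,f(2)=2,f(1)=1 ⇒ 72

90, 42, 96, 44, 84, 78, 72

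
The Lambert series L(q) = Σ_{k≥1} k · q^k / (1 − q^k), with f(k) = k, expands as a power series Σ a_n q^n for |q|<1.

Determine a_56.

a_56 = 120

d|56:{1,2,4,7,8,14,28,56}  Σf=1+2+4+7+8+14+28+56=120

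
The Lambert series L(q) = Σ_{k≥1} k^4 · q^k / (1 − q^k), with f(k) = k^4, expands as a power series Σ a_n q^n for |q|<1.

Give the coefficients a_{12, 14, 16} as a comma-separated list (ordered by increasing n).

22386, 40834, 69905

[q^12] f(1)=1,f(2)=16,f(3)=81,f(4)=256,f(6)=1296,f(12)=20736 ⇒ 22386
d|14:{1,2,7,14}  Σf=1+16+2401+38416=40834
n=16: 1·16 2·8 4·4 8·2 16·1  f→[1+16+256+4096+65536]=69905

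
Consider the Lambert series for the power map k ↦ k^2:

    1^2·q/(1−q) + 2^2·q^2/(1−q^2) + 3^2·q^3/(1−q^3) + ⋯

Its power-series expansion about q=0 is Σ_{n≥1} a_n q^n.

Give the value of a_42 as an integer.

a_42 = 2500

n=42: 42·1 21·2 14·3 7·6 6·7 3·14 2·21 1·42  f→[1764+441+196+49+36+9+4+1]=2500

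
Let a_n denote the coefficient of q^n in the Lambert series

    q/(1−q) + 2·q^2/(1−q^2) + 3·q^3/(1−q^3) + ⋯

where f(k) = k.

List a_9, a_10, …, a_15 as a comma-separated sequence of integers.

[q^9] f(1)=1,f(3)=3,f(9)=9 ⇒ 13
q^10  k|10↦f(k): 10:10 5:5 2:2 1:1  a_10=18
q^11  k|11↦f(k): 11:11 1:1  a_11=12
[q^12] f(12)=12,f(6)=6,f(4)=4,f(3)=3,f(2)=2,f(1)=1 ⇒ 28
[q^13] f(13)=13,f(1)=1 ⇒ 14
q^14  k|14↦f(k): 1:1 2:2 7:7 14:14  a_14=24
q^15  k|15↦f(k): 15:15 5:5 3:3 1:1  a_15=24

13, 18, 12, 28, 14, 24, 24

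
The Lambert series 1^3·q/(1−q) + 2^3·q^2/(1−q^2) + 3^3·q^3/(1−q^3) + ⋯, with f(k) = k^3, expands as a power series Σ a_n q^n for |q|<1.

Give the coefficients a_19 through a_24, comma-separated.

n=19: 19·1 1·19  f→[6859+1]=6860
d|20:{20,10,5,4,2,1}  Σf=8000+1000+125+64+8+1=9198
[q^21] f(21)=9261,f(7)=343,f(3)=27,f(1)=1 ⇒ 9632
d|22:{22,11,2,1}  Σf=10648+1331+8+1=11988
d|23:{1,23}  Σf=1+12167=12168
d|24:{24,12,8,6,4,3,2,1}  Σf=13824+1728+512+216+64+27+8+1=16380

6860, 9198, 9632, 11988, 12168, 16380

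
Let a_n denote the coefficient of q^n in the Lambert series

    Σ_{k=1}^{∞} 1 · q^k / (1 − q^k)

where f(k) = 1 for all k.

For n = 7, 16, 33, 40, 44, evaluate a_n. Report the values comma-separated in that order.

2, 5, 4, 8, 6

[q^7] f(1)=1,f(7)=1 ⇒ 2
[q^16] f(1)=1,f(2)=1,f(4)=1,f(8)=1,f(16)=1 ⇒ 5
[q^33] f(1)=1,f(3)=1,f(11)=1,f(33)=1 ⇒ 4
d|40:{40,20,10,8,5,4,2,1}  Σf=1+1+1+1+1+1+1+1=8
[q^44] f(1)=1,f(2)=1,f(4)=1,f(11)=1,f(22)=1,f(44)=1 ⇒ 6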